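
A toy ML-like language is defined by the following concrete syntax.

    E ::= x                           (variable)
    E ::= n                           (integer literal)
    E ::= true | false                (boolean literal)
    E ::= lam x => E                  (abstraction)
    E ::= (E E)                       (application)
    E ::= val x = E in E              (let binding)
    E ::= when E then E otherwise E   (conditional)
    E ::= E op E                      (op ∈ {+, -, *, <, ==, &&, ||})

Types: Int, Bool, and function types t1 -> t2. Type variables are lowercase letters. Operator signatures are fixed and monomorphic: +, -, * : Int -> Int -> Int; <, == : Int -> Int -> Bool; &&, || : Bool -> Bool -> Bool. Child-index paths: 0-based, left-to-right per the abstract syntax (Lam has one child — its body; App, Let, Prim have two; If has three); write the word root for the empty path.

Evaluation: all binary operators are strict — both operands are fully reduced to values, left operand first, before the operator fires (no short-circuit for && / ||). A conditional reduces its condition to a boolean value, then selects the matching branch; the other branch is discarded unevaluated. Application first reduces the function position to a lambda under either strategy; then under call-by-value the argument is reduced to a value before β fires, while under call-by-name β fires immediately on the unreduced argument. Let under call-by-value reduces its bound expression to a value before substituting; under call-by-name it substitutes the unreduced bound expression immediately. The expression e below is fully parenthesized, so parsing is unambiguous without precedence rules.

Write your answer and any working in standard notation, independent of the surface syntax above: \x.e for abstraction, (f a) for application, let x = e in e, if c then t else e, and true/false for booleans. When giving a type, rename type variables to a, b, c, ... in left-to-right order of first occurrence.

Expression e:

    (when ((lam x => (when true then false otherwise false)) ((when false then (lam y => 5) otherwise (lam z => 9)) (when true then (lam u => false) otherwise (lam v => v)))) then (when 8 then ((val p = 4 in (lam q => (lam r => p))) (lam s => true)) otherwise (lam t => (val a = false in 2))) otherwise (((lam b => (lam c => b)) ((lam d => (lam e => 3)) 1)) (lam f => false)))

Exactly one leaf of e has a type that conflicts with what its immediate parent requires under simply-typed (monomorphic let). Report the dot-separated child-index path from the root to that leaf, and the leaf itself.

Answer: 1.0 : 8

Trace:
  unify Bool ~ Bool
  unify Bool ~ Bool
\x._ : a -> Bool
  unify Bool ~ Bool
\y._ : b -> Int
\z._ : c -> Int
  unify b -> Int ~ c -> Int
  unify b ~ c
  unify Int ~ Int
  unify Bool ~ Bool
\u._ : d -> Bool
v : e
\v._ : e -> e
  unify d -> Bool ~ e -> e
  unify d ~ e
  unify Bool ~ e
  unify c -> Int ~ (Bool -> Bool) -> f
  unify c ~ Bool -> Bool
  unify Int ~ f
_ _ : Int
  unify a -> Bool ~ Int -> g
  unify a ~ Int
  unify Bool ~ g
_ _ : Bool
  unify Bool ~ Bool
  unify Int ~ Bool
  FAIL: mismatch Int ~ Bool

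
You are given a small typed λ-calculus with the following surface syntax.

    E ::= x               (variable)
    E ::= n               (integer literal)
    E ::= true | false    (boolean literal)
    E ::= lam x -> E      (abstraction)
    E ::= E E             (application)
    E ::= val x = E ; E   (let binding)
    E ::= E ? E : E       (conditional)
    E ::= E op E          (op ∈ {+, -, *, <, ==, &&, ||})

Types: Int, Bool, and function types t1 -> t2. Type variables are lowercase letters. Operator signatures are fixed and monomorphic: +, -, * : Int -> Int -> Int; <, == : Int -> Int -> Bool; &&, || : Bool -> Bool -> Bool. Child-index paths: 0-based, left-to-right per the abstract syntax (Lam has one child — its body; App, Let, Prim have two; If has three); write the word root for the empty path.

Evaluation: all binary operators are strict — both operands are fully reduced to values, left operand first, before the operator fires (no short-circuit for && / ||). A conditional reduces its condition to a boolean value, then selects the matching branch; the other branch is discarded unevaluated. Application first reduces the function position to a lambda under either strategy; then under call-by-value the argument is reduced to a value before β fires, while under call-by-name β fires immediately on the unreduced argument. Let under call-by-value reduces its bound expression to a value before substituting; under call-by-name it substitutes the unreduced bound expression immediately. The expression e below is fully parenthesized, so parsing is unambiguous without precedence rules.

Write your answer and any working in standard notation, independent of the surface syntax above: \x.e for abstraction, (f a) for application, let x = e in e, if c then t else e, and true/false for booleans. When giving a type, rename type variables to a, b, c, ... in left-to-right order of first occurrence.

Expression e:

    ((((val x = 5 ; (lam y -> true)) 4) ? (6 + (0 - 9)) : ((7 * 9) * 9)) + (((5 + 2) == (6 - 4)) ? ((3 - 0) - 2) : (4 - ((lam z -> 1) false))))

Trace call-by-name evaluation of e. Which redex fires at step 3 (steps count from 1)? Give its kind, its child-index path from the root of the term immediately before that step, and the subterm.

Answer: if at 0 : (if true then (6 + (0 - 9)) else ((7 * 9) * 9))

Working:
step 0: ((if ((let x = 5 in (\y.true)) 4) then (6 + (0 - 9)) else ((7 * 9) * 9)) + (if ((5 + 2) == (6 - 4)) then ((3 - 0) - 2) else (4 - ((\z.1) false))))
step 1: [let@0.0.0] ((if ((\y.true) 4) then (6 + (0 - 9)) else ((7 * 9) * 9)) + (if ((5 + 2) == (6 - 4)) then ((3 - 0) - 2) else (4 - ((\z.1) false))))
step 2: [beta@0.0] ((if true then (6 + (0 - 9)) else ((7 * 9) * 9)) + (if ((5 + 2) == (6 - 4)) then ((3 - 0) - 2) else (4 - ((\z.1) false))))
step 3: [if@0] ((6 + (0 - 9)) + (if ((5 + 2) == (6 - 4)) then ((3 - 0) - 2) else (4 - ((\z.1) false))))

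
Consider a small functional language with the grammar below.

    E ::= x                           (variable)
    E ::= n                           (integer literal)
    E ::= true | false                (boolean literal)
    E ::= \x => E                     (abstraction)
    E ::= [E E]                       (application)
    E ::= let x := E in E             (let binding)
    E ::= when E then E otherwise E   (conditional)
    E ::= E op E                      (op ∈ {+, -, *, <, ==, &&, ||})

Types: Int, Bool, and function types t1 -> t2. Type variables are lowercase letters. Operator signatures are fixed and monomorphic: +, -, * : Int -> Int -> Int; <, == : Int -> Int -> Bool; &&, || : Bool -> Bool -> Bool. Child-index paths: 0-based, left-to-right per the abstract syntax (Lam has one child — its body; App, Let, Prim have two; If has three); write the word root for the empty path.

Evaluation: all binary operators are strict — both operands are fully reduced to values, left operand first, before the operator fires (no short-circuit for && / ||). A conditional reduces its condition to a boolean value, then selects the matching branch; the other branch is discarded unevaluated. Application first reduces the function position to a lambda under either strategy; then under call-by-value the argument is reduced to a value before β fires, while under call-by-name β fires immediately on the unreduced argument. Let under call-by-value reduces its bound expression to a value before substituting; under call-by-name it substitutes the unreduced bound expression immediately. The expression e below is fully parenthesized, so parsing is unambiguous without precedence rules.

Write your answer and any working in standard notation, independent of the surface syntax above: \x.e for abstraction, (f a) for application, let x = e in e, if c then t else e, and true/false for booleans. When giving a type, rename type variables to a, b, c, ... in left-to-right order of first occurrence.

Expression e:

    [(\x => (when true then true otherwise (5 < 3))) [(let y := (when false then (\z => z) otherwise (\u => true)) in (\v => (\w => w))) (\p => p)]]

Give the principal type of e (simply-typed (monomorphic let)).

Answer: Bool

Derivation:
  unify Bool ~ Bool
  unify Int ~ Int
  unify Int ~ Int
  unify Bool ~ Bool
\x._ : a -> Bool
  unify Bool ~ Bool
z : b
\z._ : b -> b
\u._ : c -> Bool
  unify b -> b ~ c -> Bool
  unify b ~ c
  unify c ~ Bool
let y : Bool -> Bool
w : e
\w._ : e -> e
\v._ : d -> e -> e
p : f
\p._ : f -> f
  unify d -> e -> e ~ (f -> f) -> g
  unify d ~ f -> f
  unify e -> e ~ g
_ _ : e -> e
  unify a -> Bool ~ (e -> e) -> h
  unify a ~ e -> e
  unify Bool ~ h
_ _ : Bool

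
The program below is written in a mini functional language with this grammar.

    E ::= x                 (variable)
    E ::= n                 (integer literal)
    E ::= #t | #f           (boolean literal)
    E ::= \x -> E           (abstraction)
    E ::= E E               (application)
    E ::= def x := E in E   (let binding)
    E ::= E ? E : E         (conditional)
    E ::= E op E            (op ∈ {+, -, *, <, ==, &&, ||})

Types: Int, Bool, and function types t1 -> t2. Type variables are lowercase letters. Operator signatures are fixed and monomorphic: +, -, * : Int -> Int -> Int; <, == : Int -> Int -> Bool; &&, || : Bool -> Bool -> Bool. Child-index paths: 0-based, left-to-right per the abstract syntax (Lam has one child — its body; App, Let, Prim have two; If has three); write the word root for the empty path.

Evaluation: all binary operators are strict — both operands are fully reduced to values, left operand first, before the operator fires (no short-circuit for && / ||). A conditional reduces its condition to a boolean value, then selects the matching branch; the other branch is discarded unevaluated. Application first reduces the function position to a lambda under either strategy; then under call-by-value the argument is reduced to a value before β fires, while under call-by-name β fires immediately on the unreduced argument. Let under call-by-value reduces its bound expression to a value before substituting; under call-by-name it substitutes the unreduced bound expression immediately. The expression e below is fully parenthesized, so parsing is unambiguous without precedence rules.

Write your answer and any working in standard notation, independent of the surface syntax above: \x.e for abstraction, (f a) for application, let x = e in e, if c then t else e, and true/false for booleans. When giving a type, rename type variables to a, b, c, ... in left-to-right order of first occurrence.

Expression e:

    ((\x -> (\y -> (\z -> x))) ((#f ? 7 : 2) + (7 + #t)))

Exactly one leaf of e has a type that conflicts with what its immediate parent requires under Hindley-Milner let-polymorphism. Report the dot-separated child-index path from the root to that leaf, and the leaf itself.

Derivation:
x : a
\z._ : c -> a
\y._ : b -> c -> a
\x._ : a -> b -> c -> a
  unify Bool ~ Bool
  unify Int ~ Int
  unify Int ~ Int
  unify Int ~ Int
  unify Bool ~ Int
  FAIL: mismatch Bool ~ Int

Answer: 1.1.1 : true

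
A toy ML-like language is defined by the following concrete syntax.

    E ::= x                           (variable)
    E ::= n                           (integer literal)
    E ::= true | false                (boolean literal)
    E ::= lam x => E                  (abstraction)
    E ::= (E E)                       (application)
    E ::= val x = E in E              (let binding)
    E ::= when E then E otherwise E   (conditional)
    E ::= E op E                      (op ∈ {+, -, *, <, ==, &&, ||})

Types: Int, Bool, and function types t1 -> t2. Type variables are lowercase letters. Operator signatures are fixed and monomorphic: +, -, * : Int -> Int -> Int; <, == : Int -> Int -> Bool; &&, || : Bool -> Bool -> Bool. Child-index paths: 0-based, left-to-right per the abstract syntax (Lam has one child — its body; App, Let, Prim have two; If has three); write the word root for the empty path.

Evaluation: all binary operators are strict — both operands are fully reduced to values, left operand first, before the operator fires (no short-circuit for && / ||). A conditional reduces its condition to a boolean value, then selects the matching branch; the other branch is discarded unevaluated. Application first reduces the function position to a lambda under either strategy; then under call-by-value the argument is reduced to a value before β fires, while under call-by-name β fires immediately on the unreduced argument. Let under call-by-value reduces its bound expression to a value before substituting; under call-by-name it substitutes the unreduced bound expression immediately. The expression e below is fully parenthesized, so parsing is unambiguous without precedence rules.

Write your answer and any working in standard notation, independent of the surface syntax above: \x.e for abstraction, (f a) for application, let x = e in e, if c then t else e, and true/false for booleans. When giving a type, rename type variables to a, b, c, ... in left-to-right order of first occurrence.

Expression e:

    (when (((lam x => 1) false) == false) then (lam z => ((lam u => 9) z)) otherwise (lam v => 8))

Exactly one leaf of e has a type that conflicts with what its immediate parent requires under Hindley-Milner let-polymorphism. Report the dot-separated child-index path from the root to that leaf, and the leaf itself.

Answer: 0.1 : false

Trace:
\x._ : a -> Int
  unify a -> Int ~ Bool -> b
  unify a ~ Bool
  unify Int ~ b
_ _ : Int
  unify Int ~ Int
  unify Bool ~ Int
  FAIL: mismatch Bool ~ Int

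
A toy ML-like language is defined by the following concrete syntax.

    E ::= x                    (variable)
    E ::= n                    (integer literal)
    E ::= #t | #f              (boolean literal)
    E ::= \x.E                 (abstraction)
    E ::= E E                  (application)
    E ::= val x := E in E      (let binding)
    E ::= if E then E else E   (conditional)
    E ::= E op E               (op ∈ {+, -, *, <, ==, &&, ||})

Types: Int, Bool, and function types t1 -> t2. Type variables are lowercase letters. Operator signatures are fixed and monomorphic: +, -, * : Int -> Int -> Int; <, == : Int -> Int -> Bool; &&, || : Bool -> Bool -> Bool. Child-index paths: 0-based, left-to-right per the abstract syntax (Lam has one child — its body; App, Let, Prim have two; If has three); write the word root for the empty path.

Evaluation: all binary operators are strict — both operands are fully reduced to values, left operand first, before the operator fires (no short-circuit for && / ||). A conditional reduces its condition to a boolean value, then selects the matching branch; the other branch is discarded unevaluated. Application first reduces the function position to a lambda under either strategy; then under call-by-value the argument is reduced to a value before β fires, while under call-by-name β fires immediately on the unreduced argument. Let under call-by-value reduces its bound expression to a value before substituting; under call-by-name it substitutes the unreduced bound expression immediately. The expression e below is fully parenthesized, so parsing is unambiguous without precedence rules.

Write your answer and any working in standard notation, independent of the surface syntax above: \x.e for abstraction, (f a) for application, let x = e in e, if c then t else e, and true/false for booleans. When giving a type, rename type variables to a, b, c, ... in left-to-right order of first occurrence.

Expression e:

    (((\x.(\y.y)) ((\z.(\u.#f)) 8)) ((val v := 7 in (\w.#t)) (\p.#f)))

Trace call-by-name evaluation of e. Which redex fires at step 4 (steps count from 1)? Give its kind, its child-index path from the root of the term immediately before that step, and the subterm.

Answer: beta at root : ((\w.true) (\p.false))

Derivation:
step 0: (((\x.(\y.y)) ((\z.(\u.false)) 8)) ((let v = 7 in (\w.true)) (\p.false)))
step 1: [beta@0] ((\y.y) ((let v = 7 in (\w.true)) (\p.false)))
step 2: [beta@root] ((let v = 7 in (\w.true)) (\p.false))
step 3: [let@0] ((\w.true) (\p.false))
step 4: [beta@root] true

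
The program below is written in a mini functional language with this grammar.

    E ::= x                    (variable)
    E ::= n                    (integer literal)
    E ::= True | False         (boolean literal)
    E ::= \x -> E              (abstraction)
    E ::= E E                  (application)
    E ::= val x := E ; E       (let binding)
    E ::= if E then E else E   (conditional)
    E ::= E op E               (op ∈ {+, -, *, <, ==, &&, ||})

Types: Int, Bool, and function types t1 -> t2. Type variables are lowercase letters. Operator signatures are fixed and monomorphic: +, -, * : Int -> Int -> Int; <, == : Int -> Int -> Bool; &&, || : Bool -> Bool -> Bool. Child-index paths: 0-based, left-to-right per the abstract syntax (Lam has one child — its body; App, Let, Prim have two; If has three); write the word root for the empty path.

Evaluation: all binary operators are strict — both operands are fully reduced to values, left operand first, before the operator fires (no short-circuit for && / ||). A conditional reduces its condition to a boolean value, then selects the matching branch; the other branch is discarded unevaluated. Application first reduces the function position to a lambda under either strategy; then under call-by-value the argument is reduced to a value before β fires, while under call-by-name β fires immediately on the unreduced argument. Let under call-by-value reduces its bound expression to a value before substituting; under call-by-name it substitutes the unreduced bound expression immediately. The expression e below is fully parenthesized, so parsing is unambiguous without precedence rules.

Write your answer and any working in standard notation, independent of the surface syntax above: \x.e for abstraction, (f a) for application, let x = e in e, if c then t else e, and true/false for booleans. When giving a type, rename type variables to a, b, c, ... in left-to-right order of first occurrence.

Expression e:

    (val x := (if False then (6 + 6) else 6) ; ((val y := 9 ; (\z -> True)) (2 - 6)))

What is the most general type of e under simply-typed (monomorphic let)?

Working:
  unify Bool ~ Bool
  unify Int ~ Int
  unify Int ~ Int
  unify Int ~ Int
let x : Int
let y : Int
\z._ : a -> Bool
  unify Int ~ Int
  unify Int ~ Int
  unify a -> Bool ~ Int -> b
  unify a ~ Int
  unify Bool ~ b
_ _ : Bool

Answer: Bool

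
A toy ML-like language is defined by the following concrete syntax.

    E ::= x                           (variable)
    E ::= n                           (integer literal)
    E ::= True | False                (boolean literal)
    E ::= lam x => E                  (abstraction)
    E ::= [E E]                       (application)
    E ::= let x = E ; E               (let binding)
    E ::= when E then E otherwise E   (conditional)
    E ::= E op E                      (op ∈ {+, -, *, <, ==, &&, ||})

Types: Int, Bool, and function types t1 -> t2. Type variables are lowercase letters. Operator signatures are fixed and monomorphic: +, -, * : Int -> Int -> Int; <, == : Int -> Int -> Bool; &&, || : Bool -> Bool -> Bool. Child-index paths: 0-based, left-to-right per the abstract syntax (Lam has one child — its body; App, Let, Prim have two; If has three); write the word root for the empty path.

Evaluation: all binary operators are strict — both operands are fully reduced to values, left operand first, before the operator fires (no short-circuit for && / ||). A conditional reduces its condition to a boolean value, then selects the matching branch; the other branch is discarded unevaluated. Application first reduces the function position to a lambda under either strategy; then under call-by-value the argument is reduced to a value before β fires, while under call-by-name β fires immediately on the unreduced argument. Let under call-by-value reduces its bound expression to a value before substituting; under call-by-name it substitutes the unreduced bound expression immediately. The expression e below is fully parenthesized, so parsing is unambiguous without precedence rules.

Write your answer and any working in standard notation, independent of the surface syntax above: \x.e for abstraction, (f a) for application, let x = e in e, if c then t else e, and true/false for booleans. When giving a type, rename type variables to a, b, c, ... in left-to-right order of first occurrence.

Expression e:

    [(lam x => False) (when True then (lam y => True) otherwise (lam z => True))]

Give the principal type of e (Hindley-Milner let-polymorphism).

Answer: Bool

Trace:
\x._ : a -> Bool
  unify Bool ~ Bool
\y._ : b -> Bool
\z._ : c -> Bool
  unify b -> Bool ~ c -> Bool
  unify b ~ c
  unify Bool ~ Bool
  unify a -> Bool ~ (c -> Bool) -> d
  unify a ~ c -> Bool
  unify Bool ~ d
_ _ : Bool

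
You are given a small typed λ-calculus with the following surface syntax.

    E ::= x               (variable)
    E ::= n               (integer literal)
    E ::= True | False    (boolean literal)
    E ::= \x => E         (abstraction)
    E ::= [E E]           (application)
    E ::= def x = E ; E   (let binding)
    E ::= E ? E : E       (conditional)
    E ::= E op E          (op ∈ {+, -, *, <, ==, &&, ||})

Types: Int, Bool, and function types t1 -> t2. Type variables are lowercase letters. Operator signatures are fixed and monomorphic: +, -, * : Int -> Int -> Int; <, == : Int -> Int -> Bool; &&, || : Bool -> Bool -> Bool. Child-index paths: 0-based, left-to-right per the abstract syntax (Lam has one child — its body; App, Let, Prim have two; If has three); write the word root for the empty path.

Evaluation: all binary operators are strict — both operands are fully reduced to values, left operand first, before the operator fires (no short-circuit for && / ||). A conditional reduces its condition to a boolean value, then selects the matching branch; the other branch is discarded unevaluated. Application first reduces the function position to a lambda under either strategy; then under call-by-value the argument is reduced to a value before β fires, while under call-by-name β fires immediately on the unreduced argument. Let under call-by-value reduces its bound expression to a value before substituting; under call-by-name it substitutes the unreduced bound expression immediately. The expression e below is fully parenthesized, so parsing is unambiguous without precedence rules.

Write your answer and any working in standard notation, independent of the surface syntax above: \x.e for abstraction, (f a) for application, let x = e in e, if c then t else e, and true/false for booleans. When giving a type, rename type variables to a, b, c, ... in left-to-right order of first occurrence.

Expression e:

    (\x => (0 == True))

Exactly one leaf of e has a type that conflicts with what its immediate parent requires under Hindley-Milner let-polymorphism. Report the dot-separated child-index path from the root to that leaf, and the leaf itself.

Answer: 0.1 : true

Derivation:
  unify Int ~ Int
  unify Bool ~ Int
  FAIL: mismatch Bool ~ Int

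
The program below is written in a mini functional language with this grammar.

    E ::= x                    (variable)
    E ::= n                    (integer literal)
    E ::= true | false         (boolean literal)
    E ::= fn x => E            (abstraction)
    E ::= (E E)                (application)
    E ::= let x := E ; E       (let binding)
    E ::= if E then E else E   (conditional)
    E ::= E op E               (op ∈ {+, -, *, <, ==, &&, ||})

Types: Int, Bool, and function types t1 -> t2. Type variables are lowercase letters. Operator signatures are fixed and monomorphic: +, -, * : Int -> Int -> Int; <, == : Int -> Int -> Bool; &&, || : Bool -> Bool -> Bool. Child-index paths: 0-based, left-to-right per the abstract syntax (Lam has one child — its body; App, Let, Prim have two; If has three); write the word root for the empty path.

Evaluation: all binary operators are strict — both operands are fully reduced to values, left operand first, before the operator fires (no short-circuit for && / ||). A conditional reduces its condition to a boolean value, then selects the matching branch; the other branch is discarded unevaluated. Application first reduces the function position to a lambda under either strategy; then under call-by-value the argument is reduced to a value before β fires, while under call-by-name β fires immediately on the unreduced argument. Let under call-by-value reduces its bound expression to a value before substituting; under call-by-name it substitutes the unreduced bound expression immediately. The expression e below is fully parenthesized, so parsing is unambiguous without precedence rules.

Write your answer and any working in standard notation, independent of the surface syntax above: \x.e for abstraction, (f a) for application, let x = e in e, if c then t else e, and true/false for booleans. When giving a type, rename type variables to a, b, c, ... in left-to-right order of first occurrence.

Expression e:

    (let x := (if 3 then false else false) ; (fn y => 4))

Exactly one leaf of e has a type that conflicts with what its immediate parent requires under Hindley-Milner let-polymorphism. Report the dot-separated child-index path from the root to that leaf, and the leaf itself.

Answer: 0.0 : 3

Trace:
  unify Int ~ Bool
  FAIL: mismatch Int ~ Bool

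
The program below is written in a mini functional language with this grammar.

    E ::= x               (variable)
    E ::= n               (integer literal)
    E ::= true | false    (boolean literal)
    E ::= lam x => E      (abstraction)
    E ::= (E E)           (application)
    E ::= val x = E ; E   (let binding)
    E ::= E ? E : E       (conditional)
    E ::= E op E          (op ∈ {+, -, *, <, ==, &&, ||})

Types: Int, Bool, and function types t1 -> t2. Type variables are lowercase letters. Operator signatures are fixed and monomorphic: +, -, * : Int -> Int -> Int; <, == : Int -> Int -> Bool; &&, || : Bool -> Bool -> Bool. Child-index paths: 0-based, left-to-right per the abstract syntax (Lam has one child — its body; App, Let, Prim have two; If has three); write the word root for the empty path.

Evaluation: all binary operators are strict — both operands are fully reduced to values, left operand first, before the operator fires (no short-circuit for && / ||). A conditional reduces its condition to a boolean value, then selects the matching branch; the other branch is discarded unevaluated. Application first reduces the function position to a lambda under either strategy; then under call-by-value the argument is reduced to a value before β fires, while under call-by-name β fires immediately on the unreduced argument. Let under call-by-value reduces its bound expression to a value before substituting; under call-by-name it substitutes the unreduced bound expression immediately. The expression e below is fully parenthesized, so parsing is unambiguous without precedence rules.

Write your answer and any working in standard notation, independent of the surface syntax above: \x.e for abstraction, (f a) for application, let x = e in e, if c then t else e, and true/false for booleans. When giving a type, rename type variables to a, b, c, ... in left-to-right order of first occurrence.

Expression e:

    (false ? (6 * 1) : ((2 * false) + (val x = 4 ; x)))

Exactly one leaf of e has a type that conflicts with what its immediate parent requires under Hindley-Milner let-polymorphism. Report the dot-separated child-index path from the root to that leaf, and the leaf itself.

Answer: 2.0.1 : false

Trace:
  unify Bool ~ Bool
  unify Int ~ Int
  unify Int ~ Int
  unify Int ~ Int
  unify Bool ~ Int
  FAIL: mismatch Bool ~ Int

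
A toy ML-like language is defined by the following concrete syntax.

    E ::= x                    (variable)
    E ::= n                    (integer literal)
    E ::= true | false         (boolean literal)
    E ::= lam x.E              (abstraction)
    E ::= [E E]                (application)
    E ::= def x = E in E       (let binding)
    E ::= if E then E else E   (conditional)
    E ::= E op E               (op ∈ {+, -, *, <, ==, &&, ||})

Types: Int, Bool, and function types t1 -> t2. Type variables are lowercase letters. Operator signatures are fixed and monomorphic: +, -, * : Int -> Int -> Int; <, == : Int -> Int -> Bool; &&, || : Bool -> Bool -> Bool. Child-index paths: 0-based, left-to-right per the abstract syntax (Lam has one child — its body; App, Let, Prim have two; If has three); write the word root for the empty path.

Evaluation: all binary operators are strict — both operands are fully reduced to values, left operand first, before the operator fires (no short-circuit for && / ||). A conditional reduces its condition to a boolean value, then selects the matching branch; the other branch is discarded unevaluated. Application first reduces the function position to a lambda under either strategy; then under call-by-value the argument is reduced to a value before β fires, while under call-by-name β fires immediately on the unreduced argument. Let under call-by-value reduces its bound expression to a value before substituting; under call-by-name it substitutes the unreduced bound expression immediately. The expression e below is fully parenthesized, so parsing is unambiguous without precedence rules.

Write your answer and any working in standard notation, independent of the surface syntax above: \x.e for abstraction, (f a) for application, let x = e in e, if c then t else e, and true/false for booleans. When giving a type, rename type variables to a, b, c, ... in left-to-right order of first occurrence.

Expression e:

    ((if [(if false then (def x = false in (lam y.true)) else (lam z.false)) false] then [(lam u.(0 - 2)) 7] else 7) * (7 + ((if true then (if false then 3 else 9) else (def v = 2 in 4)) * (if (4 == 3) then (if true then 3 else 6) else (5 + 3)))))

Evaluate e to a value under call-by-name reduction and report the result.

Answer: 553

Trace:
step 0: ((if ((if false then (let x = false in (\y.true)) else (\z.false)) false) then ((\u.(0 - 2)) 7) else 7) * (7 + ((if true then (if false then 3 else 9) else (let v = 2 in 4)) * (if (4 == 3) then (if true then 3 else 6) else (5 + 3)))))
step 1: [if@0.0.0] ((if ((\z.false) false) then ((\u.(0 - 2)) 7) else 7) * (7 + ((if true then (if false then 3 else 9) else (let v = 2 in 4)) * (if (4 == 3) then (if true then 3 else 6) else (5 + 3)))))
step 2: [beta@0.0] ((if false then ((\u.(0 - 2)) 7) else 7) * (7 + ((if true then (if false then 3 else 9) else (let v = 2 in 4)) * (if (4 == 3) then (if true then 3 else 6) else (5 + 3)))))
step 3: [if@0] (7 * (7 + ((if true then (if false then 3 else 9) else (let v = 2 in 4)) * (if (4 == 3) then (if true then 3 else 6) else (5 + 3)))))
step 4: [if@1.1.0] (7 * (7 + ((if false then 3 else 9) * (if (4 == 3) then (if true then 3 else 6) else (5 + 3)))))
step 5: [if@1.1.0] (7 * (7 + (9 * (if (4 == 3) then (if true then 3 else 6) else (5 + 3)))))
step 6: [delta@1.1.1.0] (7 * (7 + (9 * (if false then (if true then 3 else 6) else (5 + 3)))))
step 7: [if@1.1.1] (7 * (7 + (9 * (5 + 3))))
step 8: [delta@1.1.1] (7 * (7 + (9 * 8)))
step 9: [delta@1.1] (7 * (7 + 72))
step 10: [delta@1] (7 * 79)
step 11: [delta@root] 553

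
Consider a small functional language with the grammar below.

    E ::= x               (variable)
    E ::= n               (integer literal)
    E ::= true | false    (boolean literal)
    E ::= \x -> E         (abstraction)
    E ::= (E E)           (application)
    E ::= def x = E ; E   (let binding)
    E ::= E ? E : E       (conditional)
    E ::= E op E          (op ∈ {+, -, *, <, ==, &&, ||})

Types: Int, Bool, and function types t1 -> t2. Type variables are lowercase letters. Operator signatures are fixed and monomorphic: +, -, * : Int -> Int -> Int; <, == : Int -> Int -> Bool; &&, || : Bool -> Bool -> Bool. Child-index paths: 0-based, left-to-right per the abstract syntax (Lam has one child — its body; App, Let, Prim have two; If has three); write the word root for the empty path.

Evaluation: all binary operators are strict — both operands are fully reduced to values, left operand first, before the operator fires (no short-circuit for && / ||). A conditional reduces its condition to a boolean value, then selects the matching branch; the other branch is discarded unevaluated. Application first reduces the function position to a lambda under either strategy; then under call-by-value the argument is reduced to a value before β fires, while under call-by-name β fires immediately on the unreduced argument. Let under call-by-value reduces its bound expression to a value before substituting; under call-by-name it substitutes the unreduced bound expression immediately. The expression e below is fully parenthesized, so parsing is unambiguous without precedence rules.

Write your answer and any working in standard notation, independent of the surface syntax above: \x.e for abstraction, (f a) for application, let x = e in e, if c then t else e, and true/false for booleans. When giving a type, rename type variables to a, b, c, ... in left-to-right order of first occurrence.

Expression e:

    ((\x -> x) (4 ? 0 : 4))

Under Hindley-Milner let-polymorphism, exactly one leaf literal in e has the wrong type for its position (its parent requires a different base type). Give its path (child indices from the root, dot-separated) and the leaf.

Trace:
x : a
\x._ : a -> a
  unify Int ~ Bool
  FAIL: mismatch Int ~ Bool

Answer: 1.0 : 4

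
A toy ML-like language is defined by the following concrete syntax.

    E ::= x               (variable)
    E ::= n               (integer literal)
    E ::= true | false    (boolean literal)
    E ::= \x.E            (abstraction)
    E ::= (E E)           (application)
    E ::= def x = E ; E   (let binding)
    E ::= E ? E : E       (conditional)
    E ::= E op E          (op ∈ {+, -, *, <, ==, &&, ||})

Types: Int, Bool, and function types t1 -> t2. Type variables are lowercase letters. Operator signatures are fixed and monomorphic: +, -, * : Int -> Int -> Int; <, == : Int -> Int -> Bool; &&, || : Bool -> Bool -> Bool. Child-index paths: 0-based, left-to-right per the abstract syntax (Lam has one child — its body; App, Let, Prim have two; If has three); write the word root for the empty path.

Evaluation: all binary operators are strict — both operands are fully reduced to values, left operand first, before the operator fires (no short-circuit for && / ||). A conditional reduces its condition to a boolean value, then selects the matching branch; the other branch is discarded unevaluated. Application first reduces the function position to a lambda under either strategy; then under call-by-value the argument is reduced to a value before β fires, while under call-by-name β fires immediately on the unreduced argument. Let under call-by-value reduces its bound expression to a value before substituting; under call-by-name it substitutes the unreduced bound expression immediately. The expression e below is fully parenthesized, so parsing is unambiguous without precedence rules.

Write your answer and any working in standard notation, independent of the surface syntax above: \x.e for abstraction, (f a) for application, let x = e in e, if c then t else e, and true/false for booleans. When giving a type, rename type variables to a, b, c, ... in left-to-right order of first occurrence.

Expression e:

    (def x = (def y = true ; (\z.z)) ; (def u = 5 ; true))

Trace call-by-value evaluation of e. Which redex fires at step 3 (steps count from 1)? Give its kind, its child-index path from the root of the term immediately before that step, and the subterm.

Answer: let at root : (let u = 5 in true)

Derivation:
step 0: (let x = (let y = true in (\z.z)) in (let u = 5 in true))
step 1: [let@0] (let x = (\z.z) in (let u = 5 in true))
step 2: [let@root] (let u = 5 in true)
step 3: [let@root] true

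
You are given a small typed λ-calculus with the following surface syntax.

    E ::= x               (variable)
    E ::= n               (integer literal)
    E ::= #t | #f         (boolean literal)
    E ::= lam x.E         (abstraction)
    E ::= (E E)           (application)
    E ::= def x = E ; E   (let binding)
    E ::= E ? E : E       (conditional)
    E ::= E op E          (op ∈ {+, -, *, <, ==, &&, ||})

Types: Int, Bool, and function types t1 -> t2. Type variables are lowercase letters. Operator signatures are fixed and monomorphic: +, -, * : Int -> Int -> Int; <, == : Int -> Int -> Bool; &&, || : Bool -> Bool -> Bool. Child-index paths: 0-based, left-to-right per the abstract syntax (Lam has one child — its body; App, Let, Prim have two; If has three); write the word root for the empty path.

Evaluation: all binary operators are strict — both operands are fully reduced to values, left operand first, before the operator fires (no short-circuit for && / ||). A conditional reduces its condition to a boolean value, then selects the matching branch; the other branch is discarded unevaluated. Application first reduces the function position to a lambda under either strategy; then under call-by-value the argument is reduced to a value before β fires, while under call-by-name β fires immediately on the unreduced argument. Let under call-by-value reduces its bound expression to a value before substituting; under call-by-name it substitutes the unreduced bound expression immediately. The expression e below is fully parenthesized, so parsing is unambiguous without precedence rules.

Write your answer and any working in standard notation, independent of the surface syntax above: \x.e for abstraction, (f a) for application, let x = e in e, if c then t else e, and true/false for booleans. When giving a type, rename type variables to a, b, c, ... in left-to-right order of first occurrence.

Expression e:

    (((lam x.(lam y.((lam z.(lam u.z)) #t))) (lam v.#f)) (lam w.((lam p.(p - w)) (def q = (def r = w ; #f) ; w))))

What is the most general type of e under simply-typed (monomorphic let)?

Working:
z : c
\u._ : d -> c
\z._ : c -> d -> c
  unify c -> d -> c ~ Bool -> e
  unify c ~ Bool
  unify d -> Bool ~ e
_ _ : d -> Bool
\y._ : b -> d -> Bool
\x._ : a -> b -> d -> Bool
\v._ : f -> Bool
  unify a -> b -> d -> Bool ~ (f -> Bool) -> g
  unify a ~ f -> Bool
  unify b -> d -> Bool ~ g
_ _ : b -> d -> Bool
p : i
  unify i ~ Int
w : h
  unify h ~ Int
\p._ : Int -> Int
w : Int
let r : Int
let q : Bool
w : Int
  unify Int -> Int ~ Int -> j
  unify Int ~ Int
  unify Int ~ j
_ _ : Int
\w._ : Int -> Int
  unify b -> d -> Bool ~ (Int -> Int) -> k
  unify b ~ Int -> Int
  unify d -> Bool ~ k
_ _ : d -> Bool

Answer: a -> Bool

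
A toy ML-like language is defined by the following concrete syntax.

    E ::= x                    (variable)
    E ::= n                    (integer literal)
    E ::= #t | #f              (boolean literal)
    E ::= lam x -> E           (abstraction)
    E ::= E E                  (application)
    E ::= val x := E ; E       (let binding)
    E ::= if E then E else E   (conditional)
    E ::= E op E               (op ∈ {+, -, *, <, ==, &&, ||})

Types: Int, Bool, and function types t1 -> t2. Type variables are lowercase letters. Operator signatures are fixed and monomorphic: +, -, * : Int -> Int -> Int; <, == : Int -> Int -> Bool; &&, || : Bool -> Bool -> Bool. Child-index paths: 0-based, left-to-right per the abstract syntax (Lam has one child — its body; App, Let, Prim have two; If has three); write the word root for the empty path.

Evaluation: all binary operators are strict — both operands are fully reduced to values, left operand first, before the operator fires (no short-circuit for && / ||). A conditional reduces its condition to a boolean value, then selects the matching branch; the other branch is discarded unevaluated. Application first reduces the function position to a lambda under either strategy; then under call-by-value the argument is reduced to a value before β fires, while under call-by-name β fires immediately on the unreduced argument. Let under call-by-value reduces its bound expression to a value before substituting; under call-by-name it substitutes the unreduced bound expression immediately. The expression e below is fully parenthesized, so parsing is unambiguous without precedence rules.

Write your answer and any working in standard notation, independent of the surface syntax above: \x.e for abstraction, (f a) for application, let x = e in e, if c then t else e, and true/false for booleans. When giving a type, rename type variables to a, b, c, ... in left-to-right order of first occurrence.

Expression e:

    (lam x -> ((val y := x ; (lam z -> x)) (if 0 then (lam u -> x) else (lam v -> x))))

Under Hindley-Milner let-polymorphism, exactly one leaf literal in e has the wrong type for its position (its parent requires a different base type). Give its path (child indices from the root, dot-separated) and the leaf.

Answer: 0.1.0 : 0

Derivation:
x : a
let y : a
x : a
\z._ : b -> a
  unify Int ~ Bool
  FAIL: mismatch Int ~ Bool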